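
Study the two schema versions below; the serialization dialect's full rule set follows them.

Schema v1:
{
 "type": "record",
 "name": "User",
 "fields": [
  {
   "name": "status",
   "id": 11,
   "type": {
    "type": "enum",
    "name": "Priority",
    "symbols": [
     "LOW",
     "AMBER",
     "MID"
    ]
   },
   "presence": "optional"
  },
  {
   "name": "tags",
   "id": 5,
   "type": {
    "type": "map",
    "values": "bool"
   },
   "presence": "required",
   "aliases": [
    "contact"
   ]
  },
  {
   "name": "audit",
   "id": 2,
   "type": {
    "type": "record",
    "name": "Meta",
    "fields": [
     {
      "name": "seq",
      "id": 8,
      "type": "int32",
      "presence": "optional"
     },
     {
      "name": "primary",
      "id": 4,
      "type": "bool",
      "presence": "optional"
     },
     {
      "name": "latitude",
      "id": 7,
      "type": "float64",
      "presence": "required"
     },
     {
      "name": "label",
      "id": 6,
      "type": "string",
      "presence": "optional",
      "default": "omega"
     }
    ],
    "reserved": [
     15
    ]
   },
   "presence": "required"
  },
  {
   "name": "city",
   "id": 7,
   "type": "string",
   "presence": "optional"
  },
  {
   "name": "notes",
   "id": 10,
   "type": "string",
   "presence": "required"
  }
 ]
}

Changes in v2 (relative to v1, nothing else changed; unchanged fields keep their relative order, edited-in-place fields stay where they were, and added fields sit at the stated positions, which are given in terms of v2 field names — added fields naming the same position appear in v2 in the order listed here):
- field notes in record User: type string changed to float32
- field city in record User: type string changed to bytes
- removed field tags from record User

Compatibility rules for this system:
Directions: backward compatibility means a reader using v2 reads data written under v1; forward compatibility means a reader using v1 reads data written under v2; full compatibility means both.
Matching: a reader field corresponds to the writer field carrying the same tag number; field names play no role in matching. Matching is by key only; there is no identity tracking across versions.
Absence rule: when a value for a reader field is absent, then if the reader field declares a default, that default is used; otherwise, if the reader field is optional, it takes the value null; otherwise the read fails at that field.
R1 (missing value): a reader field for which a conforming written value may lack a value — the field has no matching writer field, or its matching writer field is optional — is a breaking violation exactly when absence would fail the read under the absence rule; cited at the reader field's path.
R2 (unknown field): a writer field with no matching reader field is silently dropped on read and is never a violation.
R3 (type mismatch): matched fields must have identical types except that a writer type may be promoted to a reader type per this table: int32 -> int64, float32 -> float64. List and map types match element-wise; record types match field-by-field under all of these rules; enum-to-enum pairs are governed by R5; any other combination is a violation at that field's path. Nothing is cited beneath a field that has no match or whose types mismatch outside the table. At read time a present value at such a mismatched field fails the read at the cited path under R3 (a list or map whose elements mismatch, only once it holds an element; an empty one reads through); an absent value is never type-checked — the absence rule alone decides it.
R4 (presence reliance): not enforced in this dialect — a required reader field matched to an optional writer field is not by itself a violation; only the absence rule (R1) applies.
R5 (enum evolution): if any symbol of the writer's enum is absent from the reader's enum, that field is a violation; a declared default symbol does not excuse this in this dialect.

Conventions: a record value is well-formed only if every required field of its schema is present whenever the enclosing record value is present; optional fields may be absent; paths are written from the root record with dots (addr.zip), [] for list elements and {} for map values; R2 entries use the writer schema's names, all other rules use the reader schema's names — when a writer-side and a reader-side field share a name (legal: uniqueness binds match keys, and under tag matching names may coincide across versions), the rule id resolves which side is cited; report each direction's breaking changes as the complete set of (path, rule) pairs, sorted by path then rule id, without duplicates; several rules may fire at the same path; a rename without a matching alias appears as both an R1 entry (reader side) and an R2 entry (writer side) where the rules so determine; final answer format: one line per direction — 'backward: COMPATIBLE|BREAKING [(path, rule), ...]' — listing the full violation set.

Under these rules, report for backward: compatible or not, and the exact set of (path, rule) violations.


backward: BREAKING [(city, R3), (notes, R3)]

each type pair in User: writer, then reader
checking backward for User: reader v2 against writer v1:
  status <- status (Priority -> Priority, writer optional)
  audit <- audit (Meta -> Meta, writer required)
  city <- city (string -> bytes, writer optional)
  notes <- notes (string -> float32, writer required)
  leftover writer field: tags
  audit.seq <- audit.seq (int32 -> int32, writer optional)
  audit.primary <- audit.primary (bool -> bool, writer optional)
  audit.latitude <- audit.latitude (float64 -> float64, writer required)
  audit.label <- audit.label (string -> string, writer optional)
  breaking: (city, R3)
  breaking: (notes, R3)
  => 2 violation(s): backward is BREAKING for User
the other User changes do not affect what is asked:
  removed field tags from record User -> matters only for User's forward compatibility — outside the asked direction


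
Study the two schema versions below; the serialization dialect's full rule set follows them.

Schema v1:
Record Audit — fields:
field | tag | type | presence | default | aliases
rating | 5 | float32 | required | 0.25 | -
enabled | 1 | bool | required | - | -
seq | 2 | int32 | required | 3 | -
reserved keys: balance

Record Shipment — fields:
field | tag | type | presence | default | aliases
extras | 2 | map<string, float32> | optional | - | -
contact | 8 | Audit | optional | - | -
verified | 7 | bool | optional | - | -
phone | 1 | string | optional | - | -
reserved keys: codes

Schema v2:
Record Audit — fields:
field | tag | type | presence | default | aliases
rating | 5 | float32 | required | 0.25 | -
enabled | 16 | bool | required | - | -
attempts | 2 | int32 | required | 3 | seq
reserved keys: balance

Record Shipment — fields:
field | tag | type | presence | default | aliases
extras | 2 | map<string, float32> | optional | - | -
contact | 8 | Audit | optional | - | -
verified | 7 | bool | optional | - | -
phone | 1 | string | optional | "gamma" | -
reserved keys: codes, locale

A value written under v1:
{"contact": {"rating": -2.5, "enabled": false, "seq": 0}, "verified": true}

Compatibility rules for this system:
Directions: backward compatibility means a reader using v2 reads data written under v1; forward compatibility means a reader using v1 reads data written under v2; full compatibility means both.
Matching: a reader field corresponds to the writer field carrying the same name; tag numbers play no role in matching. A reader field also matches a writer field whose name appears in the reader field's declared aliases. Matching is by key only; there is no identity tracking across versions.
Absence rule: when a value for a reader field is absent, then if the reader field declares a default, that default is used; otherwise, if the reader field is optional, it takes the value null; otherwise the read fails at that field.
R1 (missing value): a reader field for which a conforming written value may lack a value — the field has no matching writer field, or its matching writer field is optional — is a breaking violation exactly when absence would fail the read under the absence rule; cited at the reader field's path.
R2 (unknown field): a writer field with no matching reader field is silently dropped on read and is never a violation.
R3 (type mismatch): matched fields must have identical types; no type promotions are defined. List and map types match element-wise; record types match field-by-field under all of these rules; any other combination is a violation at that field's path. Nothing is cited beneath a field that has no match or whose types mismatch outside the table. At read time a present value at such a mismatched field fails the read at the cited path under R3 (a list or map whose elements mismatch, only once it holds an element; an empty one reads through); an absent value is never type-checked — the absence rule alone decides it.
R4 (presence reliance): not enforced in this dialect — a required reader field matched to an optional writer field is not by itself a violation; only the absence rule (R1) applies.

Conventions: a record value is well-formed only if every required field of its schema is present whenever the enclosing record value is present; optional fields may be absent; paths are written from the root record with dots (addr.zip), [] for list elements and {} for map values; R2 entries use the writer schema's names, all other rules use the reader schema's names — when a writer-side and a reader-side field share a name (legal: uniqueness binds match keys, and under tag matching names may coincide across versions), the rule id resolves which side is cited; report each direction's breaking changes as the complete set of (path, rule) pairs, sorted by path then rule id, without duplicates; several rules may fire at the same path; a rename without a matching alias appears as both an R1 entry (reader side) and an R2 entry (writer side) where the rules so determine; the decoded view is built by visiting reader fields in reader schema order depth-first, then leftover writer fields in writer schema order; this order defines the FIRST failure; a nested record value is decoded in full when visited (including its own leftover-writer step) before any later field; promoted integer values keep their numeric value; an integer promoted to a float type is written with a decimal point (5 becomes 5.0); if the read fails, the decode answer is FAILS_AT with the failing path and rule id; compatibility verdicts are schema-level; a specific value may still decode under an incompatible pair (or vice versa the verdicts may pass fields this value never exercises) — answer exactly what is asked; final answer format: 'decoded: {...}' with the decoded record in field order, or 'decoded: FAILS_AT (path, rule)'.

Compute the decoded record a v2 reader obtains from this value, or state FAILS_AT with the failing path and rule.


in Shipment below, arrows point writer -> reader
migrating the Shipment value to v2:
  extras := null (not supplied -> null)
  contact.rating := -2.5
  contact.enabled := false
  contact.attempts := 0 (from writer seq)
  verified := true
  phone := "gamma" (no value, default fills)
  => decoded: {"extras": null, "contact": {"rating": -2.5, "enabled": false, "attempts": 0}, "verified": true, "phone": "gamma"}
ruling out the remaining Shipment differences:
  field enabled in record Audit: tag 1 changed to 16 -> no rule fires on it and the decoded Shipment view is identical with or without it

decoded: {"extras": null, "contact": {"rating": -2.5, "enabled": false, "attempts": 0}, "verified": true, "phone": "gamma"}


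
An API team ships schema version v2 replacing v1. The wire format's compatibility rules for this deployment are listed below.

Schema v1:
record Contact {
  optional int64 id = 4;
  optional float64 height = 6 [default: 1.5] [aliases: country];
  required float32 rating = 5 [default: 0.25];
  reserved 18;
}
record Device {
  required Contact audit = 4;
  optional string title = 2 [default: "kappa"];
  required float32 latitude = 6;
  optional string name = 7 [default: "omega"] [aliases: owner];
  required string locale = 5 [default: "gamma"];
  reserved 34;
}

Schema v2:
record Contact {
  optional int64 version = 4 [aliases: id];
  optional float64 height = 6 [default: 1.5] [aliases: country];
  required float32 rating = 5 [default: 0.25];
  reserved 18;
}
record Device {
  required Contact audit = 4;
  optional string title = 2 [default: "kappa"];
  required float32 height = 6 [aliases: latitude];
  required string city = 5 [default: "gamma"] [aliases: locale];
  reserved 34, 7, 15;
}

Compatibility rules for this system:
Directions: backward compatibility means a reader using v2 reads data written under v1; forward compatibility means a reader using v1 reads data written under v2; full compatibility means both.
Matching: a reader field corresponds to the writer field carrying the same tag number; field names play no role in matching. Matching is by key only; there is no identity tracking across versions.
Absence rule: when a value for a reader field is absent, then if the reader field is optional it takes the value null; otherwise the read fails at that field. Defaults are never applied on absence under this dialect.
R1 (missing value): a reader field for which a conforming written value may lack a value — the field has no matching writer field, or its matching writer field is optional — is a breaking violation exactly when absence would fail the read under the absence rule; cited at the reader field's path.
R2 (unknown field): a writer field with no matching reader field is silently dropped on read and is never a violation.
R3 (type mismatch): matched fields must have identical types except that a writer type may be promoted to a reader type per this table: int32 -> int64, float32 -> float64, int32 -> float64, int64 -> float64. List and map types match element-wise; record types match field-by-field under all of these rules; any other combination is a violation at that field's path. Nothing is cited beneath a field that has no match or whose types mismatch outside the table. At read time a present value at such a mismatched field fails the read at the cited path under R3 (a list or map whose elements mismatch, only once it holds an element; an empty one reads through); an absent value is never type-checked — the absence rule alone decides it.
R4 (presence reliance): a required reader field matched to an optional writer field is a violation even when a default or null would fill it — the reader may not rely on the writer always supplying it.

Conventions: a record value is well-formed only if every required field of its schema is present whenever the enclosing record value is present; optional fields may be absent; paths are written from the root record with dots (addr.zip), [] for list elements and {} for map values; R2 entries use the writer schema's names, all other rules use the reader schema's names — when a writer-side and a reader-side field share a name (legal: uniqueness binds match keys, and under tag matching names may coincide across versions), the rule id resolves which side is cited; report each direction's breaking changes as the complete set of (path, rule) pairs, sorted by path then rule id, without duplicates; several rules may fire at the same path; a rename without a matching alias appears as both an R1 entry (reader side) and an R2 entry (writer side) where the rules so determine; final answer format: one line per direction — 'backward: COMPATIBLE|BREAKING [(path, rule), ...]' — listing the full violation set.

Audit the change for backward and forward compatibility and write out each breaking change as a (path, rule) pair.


backward: COMPATIBLE []; forward: COMPATIBLE []

in Device below, arrows point writer -> reader
checking backward for Device: reader v2 against writer v1:
  audit <- audit (Contact -> Contact, writer required)
  title <- title (string -> string, writer optional)
  height <- latitude (float32 -> float32, writer required)
  city <- locale (string -> string, writer required)
  name (writer side), unknown to reader
  audit.version <- audit.id (int64 -> int64, writer optional)
  audit.height <- audit.height (float64 -> float64, writer optional)
  audit.rating <- audit.rating (float32 -> float32, writer required)
  nothing fires on Device: backward is COMPATIBLE
checking forward for Device: reader v1 against writer v2:
  audit <- audit (Contact -> Contact, writer required)
  title <- title (string -> string, writer optional)
  latitude <- height (float32 -> float32, writer required)
  no writer field matches reader name
  locale <- city (string -> string, writer required)
  audit.id <- audit.version (int64 -> int64, writer optional)
  audit.height <- audit.height (float64 -> float64, writer optional)
  audit.rating <- audit.rating (float32 -> float32, writer required)
  nothing fires on Device: forward is COMPATIBLE


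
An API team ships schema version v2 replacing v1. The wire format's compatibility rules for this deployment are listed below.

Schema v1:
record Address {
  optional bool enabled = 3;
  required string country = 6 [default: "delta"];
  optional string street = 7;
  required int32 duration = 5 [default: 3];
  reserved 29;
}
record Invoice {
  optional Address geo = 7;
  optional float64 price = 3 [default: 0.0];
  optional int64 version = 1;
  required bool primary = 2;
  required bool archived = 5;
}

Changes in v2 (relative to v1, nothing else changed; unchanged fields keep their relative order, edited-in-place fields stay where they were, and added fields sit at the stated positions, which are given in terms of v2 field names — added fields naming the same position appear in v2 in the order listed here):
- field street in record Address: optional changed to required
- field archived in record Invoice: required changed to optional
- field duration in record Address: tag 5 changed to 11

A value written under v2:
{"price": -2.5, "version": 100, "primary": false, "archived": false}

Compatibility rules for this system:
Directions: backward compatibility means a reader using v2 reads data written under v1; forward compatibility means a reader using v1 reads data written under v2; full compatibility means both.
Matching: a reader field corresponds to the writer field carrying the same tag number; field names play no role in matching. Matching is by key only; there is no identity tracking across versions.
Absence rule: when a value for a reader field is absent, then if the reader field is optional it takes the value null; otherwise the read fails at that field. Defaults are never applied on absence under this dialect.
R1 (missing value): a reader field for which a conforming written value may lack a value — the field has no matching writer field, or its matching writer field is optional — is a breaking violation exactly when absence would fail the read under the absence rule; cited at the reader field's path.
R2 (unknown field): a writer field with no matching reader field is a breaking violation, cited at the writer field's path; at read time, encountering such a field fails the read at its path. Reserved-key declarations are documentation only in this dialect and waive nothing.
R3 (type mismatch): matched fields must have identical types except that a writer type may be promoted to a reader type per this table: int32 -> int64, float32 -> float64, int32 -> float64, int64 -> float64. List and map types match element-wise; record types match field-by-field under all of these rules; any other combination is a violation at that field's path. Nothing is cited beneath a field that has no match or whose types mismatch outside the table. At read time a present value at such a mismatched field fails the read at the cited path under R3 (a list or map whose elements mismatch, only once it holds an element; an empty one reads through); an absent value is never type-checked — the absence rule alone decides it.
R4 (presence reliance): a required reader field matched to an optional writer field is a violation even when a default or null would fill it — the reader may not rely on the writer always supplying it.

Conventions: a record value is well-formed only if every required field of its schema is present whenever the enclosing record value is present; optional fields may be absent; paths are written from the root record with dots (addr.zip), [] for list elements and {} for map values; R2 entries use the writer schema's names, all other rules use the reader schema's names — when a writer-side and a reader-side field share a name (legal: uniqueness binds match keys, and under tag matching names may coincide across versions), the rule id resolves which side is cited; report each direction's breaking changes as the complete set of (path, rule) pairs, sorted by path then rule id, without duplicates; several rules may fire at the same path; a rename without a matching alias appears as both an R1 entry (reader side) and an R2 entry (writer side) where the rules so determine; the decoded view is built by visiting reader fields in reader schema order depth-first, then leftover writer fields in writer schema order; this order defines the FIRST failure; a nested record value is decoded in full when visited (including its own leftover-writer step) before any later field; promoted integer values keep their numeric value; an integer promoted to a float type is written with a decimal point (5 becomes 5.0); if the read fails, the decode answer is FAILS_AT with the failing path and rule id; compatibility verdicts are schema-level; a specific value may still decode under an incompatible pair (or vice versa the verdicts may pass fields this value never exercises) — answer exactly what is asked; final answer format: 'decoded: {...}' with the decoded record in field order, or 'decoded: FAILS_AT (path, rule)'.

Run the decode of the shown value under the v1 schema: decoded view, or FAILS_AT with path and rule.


the writer's type comes first in each Invoice pair
migrating the Invoice value to v1:
  geo := null (missing; optional => null)
  price := -2.5
  version := 100
  primary := false
  archived := false
  => decoded: {"geo": null, "price": -2.5, "version": 100, "primary": false, "archived": false}
the other Invoice changes do not affect what is asked:
  field street in record Address: optional changed to required -> a verdict-level change on Invoice — the shown value reads the same
  field archived in record Invoice: required changed to optional -> a verdict-level change on Invoice — the shown value reads the same
  field duration in record Address: tag 5 changed to 11 -> a verdict-level change on Invoice — the shown value reads the same

decoded: {"geo": null, "price": -2.5, "version": 100, "primary": false, "archived": false}


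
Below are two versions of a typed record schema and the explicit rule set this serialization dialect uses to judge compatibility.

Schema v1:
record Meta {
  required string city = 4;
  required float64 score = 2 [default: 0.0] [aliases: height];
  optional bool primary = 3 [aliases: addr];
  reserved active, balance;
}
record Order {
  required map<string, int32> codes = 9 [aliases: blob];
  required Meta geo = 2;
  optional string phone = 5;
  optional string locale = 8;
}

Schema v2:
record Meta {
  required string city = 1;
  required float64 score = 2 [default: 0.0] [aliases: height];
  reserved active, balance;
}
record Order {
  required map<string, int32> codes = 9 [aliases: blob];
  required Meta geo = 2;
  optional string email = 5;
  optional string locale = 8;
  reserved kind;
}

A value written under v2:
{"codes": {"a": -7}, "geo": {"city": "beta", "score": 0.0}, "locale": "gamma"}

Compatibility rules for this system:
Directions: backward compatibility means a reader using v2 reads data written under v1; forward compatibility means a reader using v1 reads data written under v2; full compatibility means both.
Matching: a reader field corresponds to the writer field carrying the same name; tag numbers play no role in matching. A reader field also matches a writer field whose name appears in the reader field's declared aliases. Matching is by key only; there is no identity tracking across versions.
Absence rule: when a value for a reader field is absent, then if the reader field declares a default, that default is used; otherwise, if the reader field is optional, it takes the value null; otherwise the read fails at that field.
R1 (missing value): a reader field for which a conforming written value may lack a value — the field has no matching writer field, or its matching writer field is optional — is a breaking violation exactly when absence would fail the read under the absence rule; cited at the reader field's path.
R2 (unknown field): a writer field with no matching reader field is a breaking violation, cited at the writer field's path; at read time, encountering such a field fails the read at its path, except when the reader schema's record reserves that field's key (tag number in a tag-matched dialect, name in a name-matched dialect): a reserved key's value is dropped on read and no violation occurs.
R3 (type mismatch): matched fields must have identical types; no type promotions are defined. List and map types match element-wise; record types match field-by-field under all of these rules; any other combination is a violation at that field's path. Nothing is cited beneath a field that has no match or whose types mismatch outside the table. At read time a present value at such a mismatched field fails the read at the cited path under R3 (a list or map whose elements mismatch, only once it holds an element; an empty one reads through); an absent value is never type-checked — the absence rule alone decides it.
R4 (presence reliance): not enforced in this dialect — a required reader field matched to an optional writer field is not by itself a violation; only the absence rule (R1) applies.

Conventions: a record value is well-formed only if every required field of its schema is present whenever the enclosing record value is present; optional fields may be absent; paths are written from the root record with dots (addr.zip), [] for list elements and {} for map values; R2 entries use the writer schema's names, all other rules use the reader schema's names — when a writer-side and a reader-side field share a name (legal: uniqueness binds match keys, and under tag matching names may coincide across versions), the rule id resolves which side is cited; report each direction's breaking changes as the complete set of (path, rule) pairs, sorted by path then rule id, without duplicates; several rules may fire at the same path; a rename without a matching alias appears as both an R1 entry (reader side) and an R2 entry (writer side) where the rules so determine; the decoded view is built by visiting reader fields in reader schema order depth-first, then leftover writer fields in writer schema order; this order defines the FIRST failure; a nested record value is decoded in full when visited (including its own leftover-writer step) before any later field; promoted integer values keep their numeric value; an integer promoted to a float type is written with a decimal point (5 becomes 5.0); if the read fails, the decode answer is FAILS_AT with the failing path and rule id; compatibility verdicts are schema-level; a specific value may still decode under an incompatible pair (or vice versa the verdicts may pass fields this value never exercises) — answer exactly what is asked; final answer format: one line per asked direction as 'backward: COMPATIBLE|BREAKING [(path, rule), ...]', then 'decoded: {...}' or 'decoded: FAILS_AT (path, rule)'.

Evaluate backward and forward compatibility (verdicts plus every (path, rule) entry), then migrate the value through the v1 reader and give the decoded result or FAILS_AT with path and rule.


backward: BREAKING [(geo.primary, R2), (phone, R2)]; forward: BREAKING [(email, R2)]; decoded: {"codes": {"a": -7}, "geo": {"city": "beta", "score": 0.0, "primary": null}, "phone": null, "locale": "gamma"}

arrows below run writer -> reader for Order
backward analysis of Order with v2 as reader and v1 as writer:
  writer required, map<string, int32> -> map<string, int32>: reader codes maps from writer codes
  writer required, Meta -> Meta: reader geo maps from writer geo
  email: no writer-side match
  writer optional, string -> string: reader locale maps from writer locale
  leftover writer field: phone
  writer required, string -> string: reader geo.city maps from writer geo.city
  writer required, float64 -> float64: reader geo.score maps from writer geo.score
  leftover writer field: geo.primary
  violation R2 at geo.primary
  violation R2 at phone
  => backward verdict for Order: BREAKING, 2 violation(s)
forward analysis of Order with v1 as reader and v2 as writer:
  writer required, map<string, int32> -> map<string, int32>: reader codes maps from writer codes
  writer required, Meta -> Meta: reader geo maps from writer geo
  phone: no writer-side match
  writer optional, string -> string: reader locale maps from writer locale
  leftover writer field: email
  writer required, string -> string: reader geo.city maps from writer geo.city
  writer required, float64 -> float64: reader geo.score maps from writer geo.score
  geo.primary: no writer-side match
  violation R2 at email
  => forward verdict for Order: BREAKING, 1 violation(s)
decode walk for Order under reader schema v1:
  codes := {"a": -7}
  geo.city := "beta"
  geo.score := 0.0
  geo.primary := null (not supplied -> null)
  phone := null (not supplied -> null)
  locale := "gamma"
  => decoded: {"codes": {"a": -7}, "geo": {"city": "beta", "score": 0.0, "primary": null}, "phone": null, "locale": "gamma"}


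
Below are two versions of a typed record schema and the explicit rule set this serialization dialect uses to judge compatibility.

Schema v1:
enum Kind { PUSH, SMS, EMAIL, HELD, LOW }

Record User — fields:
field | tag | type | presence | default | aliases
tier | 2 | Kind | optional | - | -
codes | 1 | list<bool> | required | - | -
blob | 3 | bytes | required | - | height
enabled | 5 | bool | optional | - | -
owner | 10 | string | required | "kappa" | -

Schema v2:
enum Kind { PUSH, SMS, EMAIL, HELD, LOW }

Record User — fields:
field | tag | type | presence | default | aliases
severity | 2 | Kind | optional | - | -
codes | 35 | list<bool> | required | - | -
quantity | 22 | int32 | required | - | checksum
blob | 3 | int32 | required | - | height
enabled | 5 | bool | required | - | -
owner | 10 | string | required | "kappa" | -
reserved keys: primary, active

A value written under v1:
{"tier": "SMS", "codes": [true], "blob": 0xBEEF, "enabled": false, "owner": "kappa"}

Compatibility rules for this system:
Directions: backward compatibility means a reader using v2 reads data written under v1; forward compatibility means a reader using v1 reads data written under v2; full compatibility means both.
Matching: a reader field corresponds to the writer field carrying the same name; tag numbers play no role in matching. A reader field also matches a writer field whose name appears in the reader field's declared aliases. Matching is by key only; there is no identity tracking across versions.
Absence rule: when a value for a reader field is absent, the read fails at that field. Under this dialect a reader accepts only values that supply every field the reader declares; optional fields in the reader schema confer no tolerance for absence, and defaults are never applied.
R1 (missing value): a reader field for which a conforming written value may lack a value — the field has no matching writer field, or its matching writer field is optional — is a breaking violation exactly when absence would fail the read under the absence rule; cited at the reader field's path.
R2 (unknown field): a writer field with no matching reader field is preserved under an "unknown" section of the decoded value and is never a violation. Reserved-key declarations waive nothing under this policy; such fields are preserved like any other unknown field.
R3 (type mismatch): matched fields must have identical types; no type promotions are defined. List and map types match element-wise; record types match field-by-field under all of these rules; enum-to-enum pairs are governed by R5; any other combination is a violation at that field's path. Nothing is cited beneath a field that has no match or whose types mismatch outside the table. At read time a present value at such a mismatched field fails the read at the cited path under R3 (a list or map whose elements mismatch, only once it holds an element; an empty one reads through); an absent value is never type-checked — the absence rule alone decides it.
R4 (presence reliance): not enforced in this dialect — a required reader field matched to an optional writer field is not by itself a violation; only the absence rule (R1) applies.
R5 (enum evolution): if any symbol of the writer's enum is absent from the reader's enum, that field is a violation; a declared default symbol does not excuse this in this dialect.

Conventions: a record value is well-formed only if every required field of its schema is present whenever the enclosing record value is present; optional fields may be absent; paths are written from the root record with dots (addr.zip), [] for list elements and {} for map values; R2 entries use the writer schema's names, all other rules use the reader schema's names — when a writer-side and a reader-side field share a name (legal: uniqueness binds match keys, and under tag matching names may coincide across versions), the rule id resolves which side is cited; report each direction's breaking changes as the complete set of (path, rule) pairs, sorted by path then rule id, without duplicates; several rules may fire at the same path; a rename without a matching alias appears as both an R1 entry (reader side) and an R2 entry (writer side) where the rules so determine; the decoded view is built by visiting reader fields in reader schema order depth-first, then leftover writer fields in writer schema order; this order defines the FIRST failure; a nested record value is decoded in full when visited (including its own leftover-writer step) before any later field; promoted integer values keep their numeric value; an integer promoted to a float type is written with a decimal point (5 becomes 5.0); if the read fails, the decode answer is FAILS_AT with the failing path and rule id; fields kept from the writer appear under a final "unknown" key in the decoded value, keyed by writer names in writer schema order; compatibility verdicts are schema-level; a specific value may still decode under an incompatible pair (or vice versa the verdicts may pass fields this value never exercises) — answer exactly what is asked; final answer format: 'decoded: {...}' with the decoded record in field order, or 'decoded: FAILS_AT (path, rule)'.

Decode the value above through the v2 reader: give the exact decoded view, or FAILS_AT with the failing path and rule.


the writer's type comes first in each User pair
migrating the User value to v2:
  read fails at severity under R1 (no fill)
  => FAILS_AT (severity, R1)
checking off the User differences that do not matter here:
  field blob in record User: type bytes changed to int32 -> changes User's schema-level verdicts only — the decode of this value is the same
  field enabled in record User: optional changed to required -> changes User's schema-level verdicts only — the decode of this value is the same
  field codes in record User: tag 1 changed to 35 -> triggers nothing under the printed rules; the User answer is the same either way
  added field quantity to record User: required int32, tag 22 (in v2 it sits immediately before blob) -> changes User's schema-level verdicts only — the decode of this value is the same

decoded: FAILS_AT (severity, R1)


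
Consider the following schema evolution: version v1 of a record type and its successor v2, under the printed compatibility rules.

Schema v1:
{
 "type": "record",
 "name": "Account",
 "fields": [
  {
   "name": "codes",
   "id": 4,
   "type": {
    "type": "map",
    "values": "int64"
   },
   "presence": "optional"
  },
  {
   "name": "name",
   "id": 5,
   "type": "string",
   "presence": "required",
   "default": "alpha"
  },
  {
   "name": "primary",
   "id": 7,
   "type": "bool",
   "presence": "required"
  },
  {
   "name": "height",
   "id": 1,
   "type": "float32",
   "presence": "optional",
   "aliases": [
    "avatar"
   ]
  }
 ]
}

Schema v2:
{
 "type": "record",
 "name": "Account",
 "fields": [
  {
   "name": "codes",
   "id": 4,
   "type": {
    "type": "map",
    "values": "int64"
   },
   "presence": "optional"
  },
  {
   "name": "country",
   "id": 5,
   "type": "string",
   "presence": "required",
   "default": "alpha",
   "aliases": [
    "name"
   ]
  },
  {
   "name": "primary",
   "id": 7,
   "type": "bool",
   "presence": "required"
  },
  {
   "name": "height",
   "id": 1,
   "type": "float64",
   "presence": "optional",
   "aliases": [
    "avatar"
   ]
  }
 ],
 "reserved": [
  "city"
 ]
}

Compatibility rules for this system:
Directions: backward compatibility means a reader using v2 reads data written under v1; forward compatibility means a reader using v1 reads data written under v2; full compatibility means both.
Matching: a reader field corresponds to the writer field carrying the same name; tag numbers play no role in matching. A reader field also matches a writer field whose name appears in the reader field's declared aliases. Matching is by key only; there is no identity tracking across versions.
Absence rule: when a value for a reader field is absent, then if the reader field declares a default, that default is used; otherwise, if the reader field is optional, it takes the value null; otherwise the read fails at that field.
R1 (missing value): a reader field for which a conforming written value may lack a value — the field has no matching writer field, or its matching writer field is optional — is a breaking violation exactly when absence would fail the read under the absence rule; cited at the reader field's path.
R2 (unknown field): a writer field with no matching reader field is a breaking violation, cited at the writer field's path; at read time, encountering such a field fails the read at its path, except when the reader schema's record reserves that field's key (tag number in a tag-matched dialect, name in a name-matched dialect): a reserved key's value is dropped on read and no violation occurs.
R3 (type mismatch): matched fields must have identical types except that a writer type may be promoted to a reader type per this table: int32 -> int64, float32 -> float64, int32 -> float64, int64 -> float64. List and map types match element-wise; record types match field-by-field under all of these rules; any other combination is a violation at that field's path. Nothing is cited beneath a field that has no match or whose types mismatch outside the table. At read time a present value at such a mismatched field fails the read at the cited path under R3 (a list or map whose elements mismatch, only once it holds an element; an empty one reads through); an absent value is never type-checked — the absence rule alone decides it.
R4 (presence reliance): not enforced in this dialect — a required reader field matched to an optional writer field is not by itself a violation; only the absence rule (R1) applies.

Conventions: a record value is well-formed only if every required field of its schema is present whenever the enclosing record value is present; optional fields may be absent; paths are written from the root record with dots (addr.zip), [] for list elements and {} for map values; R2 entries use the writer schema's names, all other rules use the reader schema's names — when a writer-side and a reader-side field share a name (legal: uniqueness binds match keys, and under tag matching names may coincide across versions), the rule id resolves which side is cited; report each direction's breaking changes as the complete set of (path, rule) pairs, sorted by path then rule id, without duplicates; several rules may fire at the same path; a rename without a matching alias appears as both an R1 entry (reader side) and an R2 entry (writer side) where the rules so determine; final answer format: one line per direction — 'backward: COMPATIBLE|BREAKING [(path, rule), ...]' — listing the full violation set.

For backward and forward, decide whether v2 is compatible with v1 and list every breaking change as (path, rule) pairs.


backward: COMPATIBLE []; forward: BREAKING [(country, R2), (height, R3)]

in Account below, arrows point writer -> reader
backward analysis of Account with v2 as reader and v1 as writer:
  map<string, int64> -> map<string, int64>, writer optional: codes aligns to codes
  string -> string, writer required: country aligns to name
  bool -> bool, writer required: primary aligns to primary
  float32 -> float64, writer optional: height aligns to height
  => backward: COMPATIBLE
forward analysis of Account with v1 as reader and v2 as writer:
  map<string, int64> -> map<string, int64>, writer optional: codes aligns to codes
  no writer field matches reader name
  bool -> bool, writer required: primary aligns to primary
  float64 -> float32, writer optional: height aligns to height
  country (writer side), unknown to reader
  R2 fires at country
  R3 fires at height
  forward on Account therefore BREAKING (2)
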